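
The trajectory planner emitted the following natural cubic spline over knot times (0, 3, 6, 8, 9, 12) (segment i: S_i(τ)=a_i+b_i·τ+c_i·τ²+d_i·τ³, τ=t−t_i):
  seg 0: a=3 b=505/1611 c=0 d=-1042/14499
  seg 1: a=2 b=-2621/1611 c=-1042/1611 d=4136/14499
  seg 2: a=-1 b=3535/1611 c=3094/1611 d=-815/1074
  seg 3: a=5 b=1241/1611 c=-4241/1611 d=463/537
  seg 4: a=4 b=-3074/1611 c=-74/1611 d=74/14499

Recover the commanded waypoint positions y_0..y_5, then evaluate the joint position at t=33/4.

y_0=3 y_1=2 y_2=-1 y_3=5 y_4=4 y_5=-2
S(33/4) = 173267/34368

y_0 = S_0(0) = a_0 = 3
y_1 = S_1(0) = a_1 = 2
y_2 = S_2(0) = a_2 = -1
y_3 = S_3(0) = a_3 = 5
y_4 = S_4(0) = a_4 = 4
y_5 = S_4(3) = -2
t_q=33/4 is in segment 3 (τ=1/4); S_3(τ)=173267/34368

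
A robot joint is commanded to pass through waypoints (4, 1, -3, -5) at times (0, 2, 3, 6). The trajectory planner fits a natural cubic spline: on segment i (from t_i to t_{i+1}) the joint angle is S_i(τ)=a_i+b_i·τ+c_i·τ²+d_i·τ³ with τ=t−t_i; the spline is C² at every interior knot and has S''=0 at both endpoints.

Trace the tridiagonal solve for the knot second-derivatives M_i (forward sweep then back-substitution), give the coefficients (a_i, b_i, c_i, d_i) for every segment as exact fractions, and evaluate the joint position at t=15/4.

Δ: Δ0=-3/2, Δ1=-4, Δ2=-2/3
row 1: diag=6, rhs=-15; c'=1/6, d'=-5/2
row 2: denom=8−1·1/6=47/6; d'=(20−1·-5/2)/(47/6)=135/47
back: M2=135/47
back: M1=-5/2−1/6·135/47=-140/47
M: M0=0, M1=-140/47, M2=135/47, M3=0
seg 0: a=4, c=M0/2=0, d=(M1−M0)/(6·2)=-35/141, b=Δ0−h0·(2M0+M1)/6=-143/282
seg 1: a=1, c=M1/2=-70/47, d=(M2−M1)/(6·1)=275/282, b=Δ1−h1·(2M1+M2)/6=-983/282
seg 2: a=-3, c=M2/2=135/94, d=(M3−M2)/(6·3)=-15/94, b=Δ2−h2·(2M2+M3)/6=-499/141
t_q=15/4 → seg 2, τ=3/4; S=-3+-499/141·τ+135/94·τ²+-15/94·τ³=-29561/6016

  seg 0: a=4 b=-143/282 c=0 d=-35/141
  seg 1: a=1 b=-983/282 c=-70/47 d=275/282
  seg 2: a=-3 b=-499/141 c=135/94 d=-15/94
S(15/4) = -29561/6016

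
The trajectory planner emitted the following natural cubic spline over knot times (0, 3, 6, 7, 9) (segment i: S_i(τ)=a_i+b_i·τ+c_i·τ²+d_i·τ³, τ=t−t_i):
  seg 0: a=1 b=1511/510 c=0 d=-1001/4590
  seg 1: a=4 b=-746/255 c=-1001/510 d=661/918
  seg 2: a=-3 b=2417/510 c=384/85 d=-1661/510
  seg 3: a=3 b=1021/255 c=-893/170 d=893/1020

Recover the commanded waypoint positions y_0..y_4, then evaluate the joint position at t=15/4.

y_0=1 y_1=4 y_2=-3 y_3=3 y_4=-3
S(15/4) = 10941/10880

y_0 = S_0(0) = a_0 = 1
y_1 = S_1(0) = a_1 = 4
y_2 = S_2(0) = a_2 = -3
y_3 = S_3(0) = a_3 = 3
y_4 = S_3(2) = -3
t_q=15/4 is in segment 1 (τ=3/4); S_1(τ)=10941/10880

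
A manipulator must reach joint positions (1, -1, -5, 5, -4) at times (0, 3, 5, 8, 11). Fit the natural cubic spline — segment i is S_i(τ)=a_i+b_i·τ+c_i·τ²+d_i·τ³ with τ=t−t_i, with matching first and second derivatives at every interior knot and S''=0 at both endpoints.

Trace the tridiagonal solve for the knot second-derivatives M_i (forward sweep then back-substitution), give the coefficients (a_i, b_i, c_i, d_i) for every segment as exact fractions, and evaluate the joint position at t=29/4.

  seg 0: a=1 b=13/59 c=0 d=-157/1593
  seg 1: a=-1 b=-144/59 c=-157/177 d=98/177
  seg 2: a=-5 b=116/177 c=431/177 d=-91/177
  seg 3: a=5 b=245/177 c=-388/177 d=388/1593
S(29/4) = 11123/3776

Δ: Δ0=-2/3, Δ1=-2, Δ2=10/3, Δ3=-3
row 1: diag=10, rhs=-8; c'=1/5, d'=-4/5
row 2: denom=10−2·1/5=48/5; d'=(32−2·-4/5)/(48/5)=7/2
row 3: denom=12−3·5/16=177/16; d'=(-38−3·7/2)/(177/16)=-776/177
back: M3=-776/177
back: M2=7/2−5/16·-776/177=862/177
back: M1=-4/5−1/5·862/177=-314/177
M: M0=0, M1=-314/177, M2=862/177, M3=-776/177, M4=0
seg 0: a=1, c=M0/2=0, d=(M1−M0)/(6·3)=-157/1593, b=Δ0−h0·(2M0+M1)/6=13/59
seg 1: a=-1, c=M1/2=-157/177, d=(M2−M1)/(6·2)=98/177, b=Δ1−h1·(2M1+M2)/6=-144/59
seg 2: a=-5, c=M2/2=431/177, d=(M3−M2)/(6·3)=-91/177, b=Δ2−h2·(2M2+M3)/6=116/177
seg 3: a=5, c=M3/2=-388/177, d=(M4−M3)/(6·3)=388/1593, b=Δ3−h3·(2M3+M4)/6=245/177
t_q=29/4 → seg 2, τ=9/4; S=-5+116/177·τ+431/177·τ²+-91/177·τ³=11123/3776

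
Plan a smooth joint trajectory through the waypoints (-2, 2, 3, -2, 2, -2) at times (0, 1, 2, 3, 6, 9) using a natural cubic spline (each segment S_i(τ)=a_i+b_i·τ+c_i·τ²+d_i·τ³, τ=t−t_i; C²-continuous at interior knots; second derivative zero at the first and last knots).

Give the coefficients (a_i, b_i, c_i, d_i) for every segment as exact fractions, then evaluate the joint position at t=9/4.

  seg 0: a=-2 b=1810/419 c=0 d=-134/419
  seg 1: a=2 b=1408/419 c=-402/419 d=-587/419
  seg 2: a=3 b=-1157/419 c=-2163/419 d=1225/419
  seg 3: a=-2 b=-1808/419 c=1512/419 d=-6508/11313
  seg 4: a=2 b=756/419 c=-1972/1257 d=1972/11313
S(9/4) = 54509/26816

Δ: Δ0=4, Δ1=1, Δ2=-5, Δ3=4/3, Δ4=-4/3
row 1: diag=4, rhs=-18; c'=1/4, d'=-9/2
row 2: denom=4−1·1/4=15/4; d'=(-36−1·-9/2)/(15/4)=-42/5
row 3: denom=8−1·4/15=116/15; d'=(38−1·-42/5)/(116/15)=6
row 4: denom=12−3·45/116=1257/116; d'=(-16−3·6)/(1257/116)=-3944/1257
back: M4=-3944/1257
back: M3=6−45/116·-3944/1257=3024/419
back: M2=-42/5−4/15·3024/419=-4326/419
back: M1=-9/2−1/4·-4326/419=-804/419
M: M0=0, M1=-804/419, M2=-4326/419, M3=3024/419, M4=-3944/1257, M5=0
seg 0: a=-2, c=M0/2=0, d=(M1−M0)/(6·1)=-134/419, b=Δ0−h0·(2M0+M1)/6=1810/419
seg 1: a=2, c=M1/2=-402/419, d=(M2−M1)/(6·1)=-587/419, b=Δ1−h1·(2M1+M2)/6=1408/419
seg 2: a=3, c=M2/2=-2163/419, d=(M3−M2)/(6·1)=1225/419, b=Δ2−h2·(2M2+M3)/6=-1157/419
seg 3: a=-2, c=M3/2=1512/419, d=(M4−M3)/(6·3)=-6508/11313, b=Δ3−h3·(2M3+M4)/6=-1808/419
seg 4: a=2, c=M4/2=-1972/1257, d=(M5−M4)/(6·3)=1972/11313, b=Δ4−h4·(2M4+M5)/6=756/419
t_q=9/4 → seg 2, τ=1/4; S=3+-1157/419·τ+-2163/419·τ²+1225/419·τ³=54509/26816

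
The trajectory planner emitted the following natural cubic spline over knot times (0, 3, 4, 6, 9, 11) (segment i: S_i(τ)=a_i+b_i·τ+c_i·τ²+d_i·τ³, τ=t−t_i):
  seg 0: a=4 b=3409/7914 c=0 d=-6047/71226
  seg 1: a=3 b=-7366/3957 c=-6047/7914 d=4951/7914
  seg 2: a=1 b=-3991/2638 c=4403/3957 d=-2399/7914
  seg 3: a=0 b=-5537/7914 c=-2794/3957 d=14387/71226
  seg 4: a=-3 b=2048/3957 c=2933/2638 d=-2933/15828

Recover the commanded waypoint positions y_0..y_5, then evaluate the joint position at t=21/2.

y_0=4 y_1=3 y_2=1 y_3=0 y_4=-3 y_5=1
S(21/2) = -14665/42208

y_0 = S_0(0) = a_0 = 4
y_1 = S_1(0) = a_1 = 3
y_2 = S_2(0) = a_2 = 1
y_3 = S_3(0) = a_3 = 0
y_4 = S_4(0) = a_4 = -3
y_5 = S_4(2) = 1
t_q=21/2 is in segment 4 (τ=3/2); S_4(τ)=-14665/42208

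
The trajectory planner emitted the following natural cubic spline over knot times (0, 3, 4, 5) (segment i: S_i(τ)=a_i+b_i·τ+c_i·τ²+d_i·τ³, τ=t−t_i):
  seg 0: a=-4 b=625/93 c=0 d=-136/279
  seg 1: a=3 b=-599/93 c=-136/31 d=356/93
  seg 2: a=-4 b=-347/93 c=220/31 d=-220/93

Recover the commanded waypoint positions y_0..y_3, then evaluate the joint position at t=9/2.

y_0=-4 y_1=3 y_2=-4 y_3=-3
S(9/2) = -136/31

y_0 = S_0(0) = a_0 = -4
y_1 = S_1(0) = a_1 = 3
y_2 = S_2(0) = a_2 = -4
y_3 = S_2(1) = -3
t_q=9/2 is in segment 2 (τ=1/2); S_2(τ)=-136/31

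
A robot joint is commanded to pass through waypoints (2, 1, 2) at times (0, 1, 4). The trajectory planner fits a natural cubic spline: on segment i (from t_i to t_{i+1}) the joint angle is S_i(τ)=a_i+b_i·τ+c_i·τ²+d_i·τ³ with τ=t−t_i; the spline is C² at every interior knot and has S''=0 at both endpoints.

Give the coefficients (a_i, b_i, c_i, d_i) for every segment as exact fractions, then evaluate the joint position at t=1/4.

  seg 0: a=2 b=-7/6 c=0 d=1/6
  seg 1: a=1 b=-2/3 c=1/2 d=-1/18
S(1/4) = 219/128

Δ: Δ0=-1, Δ1=1/3
row 1: diag=8, rhs=8; c'=3/8, d'=1
back: M1=1
M: M0=0, M1=1, M2=0
seg 0: a=2, c=M0/2=0, d=(M1−M0)/(6·1)=1/6, b=Δ0−h0·(2M0+M1)/6=-7/6
seg 1: a=1, c=M1/2=1/2, d=(M2−M1)/(6·3)=-1/18, b=Δ1−h1·(2M1+M2)/6=-2/3
t_q=1/4 → seg 0, τ=1/4; S=2+-7/6·τ+0·τ²+1/6·τ³=219/128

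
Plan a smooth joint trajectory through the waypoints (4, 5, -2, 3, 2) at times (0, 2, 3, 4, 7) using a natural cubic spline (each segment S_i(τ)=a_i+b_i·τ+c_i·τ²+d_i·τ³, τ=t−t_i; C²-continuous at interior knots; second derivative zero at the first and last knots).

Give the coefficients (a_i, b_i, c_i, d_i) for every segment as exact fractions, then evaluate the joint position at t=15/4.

  seg 0: a=4 b=1135/267 c=0 d=-2003/2136
  seg 1: a=5 b=-3739/534 c=-2003/356 d=6011/1068
  seg 2: a=-2 b=-1463/1068 c=1002/89 d=-5221/1068
  seg 3: a=3 b=3461/534 c=-1213/356 d=1213/3204
S(15/4) = 28323/22784

Δ: Δ0=1/2, Δ1=-7, Δ2=5, Δ3=-1/3
row 1: diag=6, rhs=-45; c'=1/6, d'=-15/2
row 2: denom=4−1·1/6=23/6; d'=(72−1·-15/2)/(23/6)=477/23
row 3: denom=8−1·6/23=178/23; d'=(-32−1·477/23)/(178/23)=-1213/178
back: M3=-1213/178
back: M2=477/23−6/23·-1213/178=2004/89
back: M1=-15/2−1/6·2004/89=-2003/178
M: M0=0, M1=-2003/178, M2=2004/89, M3=-1213/178, M4=0
seg 0: a=4, c=M0/2=0, d=(M1−M0)/(6·2)=-2003/2136, b=Δ0−h0·(2M0+M1)/6=1135/267
seg 1: a=5, c=M1/2=-2003/356, d=(M2−M1)/(6·1)=6011/1068, b=Δ1−h1·(2M1+M2)/6=-3739/534
seg 2: a=-2, c=M2/2=1002/89, d=(M3−M2)/(6·1)=-5221/1068, b=Δ2−h2·(2M2+M3)/6=-1463/1068
seg 3: a=3, c=M3/2=-1213/356, d=(M4−M3)/(6·3)=1213/3204, b=Δ3−h3·(2M3+M4)/6=3461/534
t_q=15/4 → seg 2, τ=3/4; S=-2+-1463/1068·τ+1002/89·τ²+-5221/1068·τ³=28323/22784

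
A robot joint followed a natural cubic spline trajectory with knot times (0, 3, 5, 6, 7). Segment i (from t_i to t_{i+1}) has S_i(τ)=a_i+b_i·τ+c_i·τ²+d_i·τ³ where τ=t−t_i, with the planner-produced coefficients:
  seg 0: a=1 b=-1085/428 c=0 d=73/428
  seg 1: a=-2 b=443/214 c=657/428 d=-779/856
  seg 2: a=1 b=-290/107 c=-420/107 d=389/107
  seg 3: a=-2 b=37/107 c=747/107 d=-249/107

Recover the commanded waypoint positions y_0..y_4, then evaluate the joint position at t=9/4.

y_0=1 y_1=-2 y_2=1 y_3=-2 y_4=3
S(9/4) = -75631/27392

y_0 = S_0(0) = a_0 = 1
y_1 = S_1(0) = a_1 = -2
y_2 = S_2(0) = a_2 = 1
y_3 = S_3(0) = a_3 = -2
y_4 = S_3(1) = 3
t_q=9/4 is in segment 0 (τ=9/4); S_0(τ)=-75631/27392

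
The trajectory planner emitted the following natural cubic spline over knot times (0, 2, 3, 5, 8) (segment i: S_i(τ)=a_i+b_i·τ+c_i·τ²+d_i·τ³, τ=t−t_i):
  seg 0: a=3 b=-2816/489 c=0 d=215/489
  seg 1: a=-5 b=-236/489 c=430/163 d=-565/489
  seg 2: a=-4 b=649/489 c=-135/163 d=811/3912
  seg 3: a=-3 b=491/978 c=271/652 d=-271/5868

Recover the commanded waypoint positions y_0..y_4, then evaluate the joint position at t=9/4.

y_0=3 y_1=-5 y_2=-4 y_3=-3 y_4=1
S(9/4) = -51887/10432

y_0 = S_0(0) = a_0 = 3
y_1 = S_1(0) = a_1 = -5
y_2 = S_2(0) = a_2 = -4
y_3 = S_3(0) = a_3 = -3
y_4 = S_3(3) = 1
t_q=9/4 is in segment 1 (τ=1/4); S_1(τ)=-51887/10432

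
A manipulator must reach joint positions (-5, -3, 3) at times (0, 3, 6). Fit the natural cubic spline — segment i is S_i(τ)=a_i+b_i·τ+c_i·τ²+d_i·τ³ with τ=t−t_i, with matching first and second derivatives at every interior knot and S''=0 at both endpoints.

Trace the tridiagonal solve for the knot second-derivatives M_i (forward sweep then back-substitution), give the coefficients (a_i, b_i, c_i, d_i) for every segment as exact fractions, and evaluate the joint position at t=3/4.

Δ: Δ0=2/3, Δ1=2
row 1: diag=12, rhs=8; c'=1/4, d'=2/3
back: M1=2/3
M: M0=0, M1=2/3, M2=0
seg 0: a=-5, c=M0/2=0, d=(M1−M0)/(6·3)=1/27, b=Δ0−h0·(2M0+M1)/6=1/3
seg 1: a=-3, c=M1/2=1/3, d=(M2−M1)/(6·3)=-1/27, b=Δ1−h1·(2M1+M2)/6=4/3
t_q=3/4 → seg 0, τ=3/4; S=-5+1/3·τ+0·τ²+1/27·τ³=-303/64

  seg 0: a=-5 b=1/3 c=0 d=1/27
  seg 1: a=-3 b=4/3 c=1/3 d=-1/27
S(3/4) = -303/64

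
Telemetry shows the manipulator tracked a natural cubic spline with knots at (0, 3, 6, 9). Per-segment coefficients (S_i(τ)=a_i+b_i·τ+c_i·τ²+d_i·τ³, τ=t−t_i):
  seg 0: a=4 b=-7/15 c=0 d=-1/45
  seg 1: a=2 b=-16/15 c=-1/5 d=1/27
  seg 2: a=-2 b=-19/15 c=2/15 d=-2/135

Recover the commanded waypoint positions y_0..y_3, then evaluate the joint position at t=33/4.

y_0 = S_0(0) = a_0 = 4
y_1 = S_1(0) = a_1 = 2
y_2 = S_2(0) = a_2 = -2
y_3 = S_2(3) = -5
t_q=33/4 is in segment 2 (τ=9/4); S_2(τ)=-139/32

y_0=4 y_1=2 y_2=-2 y_3=-5
S(33/4) = -139/32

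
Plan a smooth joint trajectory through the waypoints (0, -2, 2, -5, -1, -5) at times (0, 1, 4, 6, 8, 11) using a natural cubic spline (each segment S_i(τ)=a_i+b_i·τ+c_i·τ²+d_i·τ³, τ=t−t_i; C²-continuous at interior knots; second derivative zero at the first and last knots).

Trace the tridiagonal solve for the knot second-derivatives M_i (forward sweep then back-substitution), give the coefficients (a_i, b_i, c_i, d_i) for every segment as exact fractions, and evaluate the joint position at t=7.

  seg 0: a=0 b=-3506/1269 c=0 d=968/1269
  seg 1: a=-2 b=-602/1269 c=968/423 d=-6418/11421
  seg 2: a=2 b=-2432/1269 c=-3514/1269 d=10037/10152
  seg 3: a=-5 b=-955/846 c=16055/5076 d=-4057/5076
  seg 4: a=-1 b=4903/2538 c=-8287/5076 d=8287/45684
S(7) = -4778/1269

Δ: Δ0=-2, Δ1=4/3, Δ2=-7/2, Δ3=2, Δ4=-4/3
row 1: diag=8, rhs=20; c'=3/8, d'=5/2
row 2: denom=10−3·3/8=71/8; d'=(-29−3·5/2)/(71/8)=-292/71
row 3: denom=8−2·16/71=536/71; d'=(33−2·-292/71)/(536/71)=2927/536
row 4: denom=10−2·71/268=1269/134; d'=(-20−2·2927/536)/(1269/134)=-8287/2538
back: M4=-8287/2538
back: M3=2927/536−71/268·-8287/2538=16055/2538
back: M2=-292/71−16/71·16055/2538=-7028/1269
back: M1=5/2−3/8·-7028/1269=1936/423
M: M0=0, M1=1936/423, M2=-7028/1269, M3=16055/2538, M4=-8287/2538, M5=0
seg 0: a=0, c=M0/2=0, d=(M1−M0)/(6·1)=968/1269, b=Δ0−h0·(2M0+M1)/6=-3506/1269
seg 1: a=-2, c=M1/2=968/423, d=(M2−M1)/(6·3)=-6418/11421, b=Δ1−h1·(2M1+M2)/6=-602/1269
seg 2: a=2, c=M2/2=-3514/1269, d=(M3−M2)/(6·2)=10037/10152, b=Δ2−h2·(2M2+M3)/6=-2432/1269
seg 3: a=-5, c=M3/2=16055/5076, d=(M4−M3)/(6·2)=-4057/5076, b=Δ3−h3·(2M3+M4)/6=-955/846
seg 4: a=-1, c=M4/2=-8287/5076, d=(M5−M4)/(6·3)=8287/45684, b=Δ4−h4·(2M4+M5)/6=4903/2538
t_q=7 → seg 3, τ=1; S=-5+-955/846·τ+16055/5076·τ²+-4057/5076·τ³=-4778/1269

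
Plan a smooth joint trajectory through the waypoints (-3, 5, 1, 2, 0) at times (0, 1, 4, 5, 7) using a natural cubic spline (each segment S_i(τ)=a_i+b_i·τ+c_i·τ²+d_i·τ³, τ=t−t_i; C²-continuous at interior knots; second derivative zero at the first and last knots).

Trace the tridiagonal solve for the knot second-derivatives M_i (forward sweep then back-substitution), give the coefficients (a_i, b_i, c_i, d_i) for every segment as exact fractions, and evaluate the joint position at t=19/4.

Δ: Δ0=8, Δ1=-4/3, Δ2=1, Δ3=-1
row 1: diag=8, rhs=-56; c'=3/8, d'=-7
row 2: denom=8−3·3/8=55/8; d'=(14−3·-7)/(55/8)=56/11
row 3: denom=6−1·8/55=322/55; d'=(-12−1·56/11)/(322/55)=-470/161
back: M3=-470/161
back: M2=56/11−8/55·-470/161=888/161
back: M1=-7−3/8·888/161=-1460/161
M: M0=0, M1=-1460/161, M2=888/161, M3=-470/161, M4=0
seg 0: a=-3, c=M0/2=0, d=(M1−M0)/(6·1)=-730/483, b=Δ0−h0·(2M0+M1)/6=4594/483
seg 1: a=5, c=M1/2=-730/161, d=(M2−M1)/(6·3)=1174/1449, b=Δ1−h1·(2M1+M2)/6=2404/483
seg 2: a=1, c=M2/2=444/161, d=(M3−M2)/(6·1)=-97/69, b=Δ2−h2·(2M2+M3)/6=-170/483
seg 3: a=2, c=M3/2=-235/161, d=(M4−M3)/(6·2)=235/966, b=Δ3−h3·(2M3+M4)/6=457/483
t_q=19/4 → seg 2, τ=3/4; S=1+-170/483·τ+444/161·τ²+-97/69·τ³=759/448

  seg 0: a=-3 b=4594/483 c=0 d=-730/483
  seg 1: a=5 b=2404/483 c=-730/161 d=1174/1449
  seg 2: a=1 b=-170/483 c=444/161 d=-97/69
  seg 3: a=2 b=457/483 c=-235/161 d=235/966
S(19/4) = 759/448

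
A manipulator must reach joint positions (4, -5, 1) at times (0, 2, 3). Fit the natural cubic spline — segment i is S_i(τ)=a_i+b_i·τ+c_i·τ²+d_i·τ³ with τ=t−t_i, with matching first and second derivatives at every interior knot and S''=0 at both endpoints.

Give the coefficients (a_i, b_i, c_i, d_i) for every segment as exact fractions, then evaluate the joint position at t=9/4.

Δ: Δ0=-9/2, Δ1=6
row 1: diag=6, rhs=63; c'=1/6, d'=21/2
back: M1=21/2
M: M0=0, M1=21/2, M2=0
seg 0: a=4, c=M0/2=0, d=(M1−M0)/(6·2)=7/8, b=Δ0−h0·(2M0+M1)/6=-8
seg 1: a=-5, c=M1/2=21/4, d=(M2−M1)/(6·1)=-7/4, b=Δ1−h1·(2M1+M2)/6=5/2
t_q=9/4 → seg 1, τ=1/4; S=-5+5/2·τ+21/4·τ²+-7/4·τ³=-1043/256

  seg 0: a=4 b=-8 c=0 d=7/8
  seg 1: a=-5 b=5/2 c=21/4 d=-7/4
S(9/4) = -1043/256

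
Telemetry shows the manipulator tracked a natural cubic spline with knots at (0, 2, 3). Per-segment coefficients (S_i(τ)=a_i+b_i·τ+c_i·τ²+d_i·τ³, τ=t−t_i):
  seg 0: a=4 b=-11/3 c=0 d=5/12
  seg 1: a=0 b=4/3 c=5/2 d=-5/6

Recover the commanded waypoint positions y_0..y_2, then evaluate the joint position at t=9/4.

y_0=4 y_1=0 y_2=3
S(9/4) = 61/128

y_0 = S_0(0) = a_0 = 4
y_1 = S_1(0) = a_1 = 0
y_2 = S_1(1) = 3
t_q=9/4 is in segment 1 (τ=1/4); S_1(τ)=61/128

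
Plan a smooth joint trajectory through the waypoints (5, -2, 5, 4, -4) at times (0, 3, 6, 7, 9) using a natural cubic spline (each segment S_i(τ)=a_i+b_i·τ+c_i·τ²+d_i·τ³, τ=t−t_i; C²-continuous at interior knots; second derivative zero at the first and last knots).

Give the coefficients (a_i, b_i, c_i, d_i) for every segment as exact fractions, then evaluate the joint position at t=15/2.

  seg 0: a=5 b=-667/170 c=0 d=811/4590
  seg 1: a=-2 b=72/85 c=811/510 d=-335/918
  seg 2: a=5 b=91/170 c=-144/85 d=27/170
  seg 3: a=4 b=-202/85 c=-207/170 d=69/340
S(15/2) = 6889/2720

Δ: Δ0=-7/3, Δ1=7/3, Δ2=-1, Δ3=-4
row 1: diag=12, rhs=28; c'=1/4, d'=7/3
row 2: denom=8−3·1/4=29/4; d'=(-20−3·7/3)/(29/4)=-108/29
row 3: denom=6−1·4/29=170/29; d'=(-18−1·-108/29)/(170/29)=-207/85
back: M3=-207/85
back: M2=-108/29−4/29·-207/85=-288/85
back: M1=7/3−1/4·-288/85=811/255
M: M0=0, M1=811/255, M2=-288/85, M3=-207/85, M4=0
seg 0: a=5, c=M0/2=0, d=(M1−M0)/(6·3)=811/4590, b=Δ0−h0·(2M0+M1)/6=-667/170
seg 1: a=-2, c=M1/2=811/510, d=(M2−M1)/(6·3)=-335/918, b=Δ1−h1·(2M1+M2)/6=72/85
seg 2: a=5, c=M2/2=-144/85, d=(M3−M2)/(6·1)=27/170, b=Δ2−h2·(2M2+M3)/6=91/170
seg 3: a=4, c=M3/2=-207/170, d=(M4−M3)/(6·2)=69/340, b=Δ3−h3·(2M3+M4)/6=-202/85
t_q=15/2 → seg 3, τ=1/2; S=4+-202/85·τ+-207/170·τ²+69/340·τ³=6889/2720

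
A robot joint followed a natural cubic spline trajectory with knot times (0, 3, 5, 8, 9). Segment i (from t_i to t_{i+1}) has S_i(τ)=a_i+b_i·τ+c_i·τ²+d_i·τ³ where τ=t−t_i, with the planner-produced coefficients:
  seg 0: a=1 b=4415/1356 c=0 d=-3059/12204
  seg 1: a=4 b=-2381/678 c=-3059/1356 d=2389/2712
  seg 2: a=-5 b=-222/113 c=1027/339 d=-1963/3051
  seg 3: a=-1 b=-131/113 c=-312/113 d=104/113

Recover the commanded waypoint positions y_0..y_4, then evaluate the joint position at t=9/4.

y_0 = S_0(0) = a_0 = 1
y_1 = S_1(0) = a_1 = 4
y_2 = S_2(0) = a_2 = -5
y_3 = S_3(0) = a_3 = -1
y_4 = S_3(1) = -4
t_q=9/4 is in segment 0 (τ=9/4); S_0(τ)=158255/28928

y_0=1 y_1=4 y_2=-5 y_3=-1 y_4=-4
S(9/4) = 158255/28928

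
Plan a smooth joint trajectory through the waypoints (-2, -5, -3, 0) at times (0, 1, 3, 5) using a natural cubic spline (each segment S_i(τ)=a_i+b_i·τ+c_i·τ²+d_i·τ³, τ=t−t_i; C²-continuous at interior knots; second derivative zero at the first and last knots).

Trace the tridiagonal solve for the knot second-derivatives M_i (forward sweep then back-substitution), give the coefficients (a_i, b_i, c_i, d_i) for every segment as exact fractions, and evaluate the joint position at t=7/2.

Δ: Δ0=-3, Δ1=1, Δ2=3/2
row 1: diag=6, rhs=24; c'=1/3, d'=4
row 2: denom=8−2·1/3=22/3; d'=(3−2·4)/(22/3)=-15/22
back: M2=-15/22
back: M1=4−1/3·-15/22=93/22
M: M0=0, M1=93/22, M2=-15/22, M3=0
seg 0: a=-2, c=M0/2=0, d=(M1−M0)/(6·1)=31/44, b=Δ0−h0·(2M0+M1)/6=-163/44
seg 1: a=-5, c=M1/2=93/44, d=(M2−M1)/(6·2)=-9/22, b=Δ1−h1·(2M1+M2)/6=-35/22
seg 2: a=-3, c=M2/2=-15/44, d=(M3−M2)/(6·2)=5/88, b=Δ2−h2·(2M2+M3)/6=43/22
t_q=7/2 → seg 2, τ=1/2; S=-3+43/22·τ+-15/44·τ²+5/88·τ³=-1479/704

  seg 0: a=-2 b=-163/44 c=0 d=31/44
  seg 1: a=-5 b=-35/22 c=93/44 d=-9/22
  seg 2: a=-3 b=43/22 c=-15/44 d=5/88
S(7/2) = -1479/704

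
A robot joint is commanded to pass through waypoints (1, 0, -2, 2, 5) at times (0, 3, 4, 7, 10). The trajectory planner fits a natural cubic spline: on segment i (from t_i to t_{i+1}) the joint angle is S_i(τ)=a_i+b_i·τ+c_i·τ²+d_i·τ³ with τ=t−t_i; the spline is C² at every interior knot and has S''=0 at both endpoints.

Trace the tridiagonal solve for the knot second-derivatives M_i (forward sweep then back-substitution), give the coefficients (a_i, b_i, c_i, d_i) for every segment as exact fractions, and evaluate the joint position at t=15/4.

  seg 0: a=1 b=55/114 c=0 d=-31/342
  seg 1: a=0 b=-112/57 c=-31/38 d=89/114
  seg 2: a=-2 b=-143/114 c=29/19 d=-227/1026
  seg 3: a=2 b=110/57 c=-53/114 d=53/1026
S(15/4) = -3899/2432

Δ: Δ0=-1/3, Δ1=-2, Δ2=4/3, Δ3=1
row 1: diag=8, rhs=-10; c'=1/8, d'=-5/4
row 2: denom=8−1·1/8=63/8; d'=(20−1·-5/4)/(63/8)=170/63
row 3: denom=12−3·8/21=76/7; d'=(-2−3·170/63)/(76/7)=-53/57
back: M3=-53/57
back: M2=170/63−8/21·-53/57=58/19
back: M1=-5/4−1/8·58/19=-31/19
M: M0=0, M1=-31/19, M2=58/19, M3=-53/57, M4=0
seg 0: a=1, c=M0/2=0, d=(M1−M0)/(6·3)=-31/342, b=Δ0−h0·(2M0+M1)/6=55/114
seg 1: a=0, c=M1/2=-31/38, d=(M2−M1)/(6·1)=89/114, b=Δ1−h1·(2M1+M2)/6=-112/57
seg 2: a=-2, c=M2/2=29/19, d=(M3−M2)/(6·3)=-227/1026, b=Δ2−h2·(2M2+M3)/6=-143/114
seg 3: a=2, c=M3/2=-53/114, d=(M4−M3)/(6·3)=53/1026, b=Δ3−h3·(2M3+M4)/6=110/57
t_q=15/4 → seg 1, τ=3/4; S=0+-112/57·τ+-31/38·τ²+89/114·τ³=-3899/2432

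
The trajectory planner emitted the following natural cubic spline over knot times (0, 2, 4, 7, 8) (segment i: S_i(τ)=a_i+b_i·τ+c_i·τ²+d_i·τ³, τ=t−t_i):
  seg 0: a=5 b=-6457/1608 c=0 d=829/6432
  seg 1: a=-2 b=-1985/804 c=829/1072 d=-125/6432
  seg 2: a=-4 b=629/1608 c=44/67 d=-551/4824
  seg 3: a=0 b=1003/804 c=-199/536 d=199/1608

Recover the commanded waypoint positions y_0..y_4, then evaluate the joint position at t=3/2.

y_0=5 y_1=-2 y_2=-4 y_3=0 y_4=1
S(3/2) = -10091/17152

y_0 = S_0(0) = a_0 = 5
y_1 = S_1(0) = a_1 = -2
y_2 = S_2(0) = a_2 = -4
y_3 = S_3(0) = a_3 = 0
y_4 = S_3(1) = 1
t_q=3/2 is in segment 0 (τ=3/2); S_0(τ)=-10091/17152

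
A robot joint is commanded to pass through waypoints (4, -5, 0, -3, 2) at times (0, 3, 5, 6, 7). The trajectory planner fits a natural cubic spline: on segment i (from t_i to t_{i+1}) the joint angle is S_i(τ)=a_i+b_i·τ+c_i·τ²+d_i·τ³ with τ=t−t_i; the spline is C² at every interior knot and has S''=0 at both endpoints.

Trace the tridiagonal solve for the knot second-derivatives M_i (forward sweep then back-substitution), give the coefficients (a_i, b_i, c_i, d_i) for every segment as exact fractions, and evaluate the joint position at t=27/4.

Δ: Δ0=-3, Δ1=5/2, Δ2=-3, Δ3=5
row 1: diag=10, rhs=33; c'=1/5, d'=33/10
row 2: denom=6−2·1/5=28/5; d'=(-33−2·33/10)/(28/5)=-99/14
row 3: denom=4−1·5/28=107/28; d'=(48−1·-99/14)/(107/28)=1542/107
back: M3=1542/107
back: M2=-99/14−5/28·1542/107=-1032/107
back: M1=33/10−1/5·-1032/107=1119/214
M: M0=0, M1=1119/214, M2=-1032/107, M3=1542/107, M4=0
seg 0: a=4, c=M0/2=0, d=(M1−M0)/(6·3)=373/1284, b=Δ0−h0·(2M0+M1)/6=-2403/428
seg 1: a=-5, c=M1/2=1119/428, d=(M2−M1)/(6·2)=-1061/856, b=Δ1−h1·(2M1+M2)/6=477/214
seg 2: a=0, c=M2/2=-516/107, d=(M3−M2)/(6·1)=429/107, b=Δ2−h2·(2M2+M3)/6=-234/107
seg 3: a=-3, c=M3/2=771/107, d=(M4−M3)/(6·1)=-257/107, b=Δ3−h3·(2M3+M4)/6=21/107
t_q=27/4 → seg 3, τ=3/4; S=-3+21/107·τ+771/107·τ²+-257/107·τ³=1281/6848

  seg 0: a=4 b=-2403/428 c=0 d=373/1284
  seg 1: a=-5 b=477/214 c=1119/428 d=-1061/856
  seg 2: a=0 b=-234/107 c=-516/107 d=429/107
  seg 3: a=-3 b=21/107 c=771/107 d=-257/107
S(27/4) = 1281/6848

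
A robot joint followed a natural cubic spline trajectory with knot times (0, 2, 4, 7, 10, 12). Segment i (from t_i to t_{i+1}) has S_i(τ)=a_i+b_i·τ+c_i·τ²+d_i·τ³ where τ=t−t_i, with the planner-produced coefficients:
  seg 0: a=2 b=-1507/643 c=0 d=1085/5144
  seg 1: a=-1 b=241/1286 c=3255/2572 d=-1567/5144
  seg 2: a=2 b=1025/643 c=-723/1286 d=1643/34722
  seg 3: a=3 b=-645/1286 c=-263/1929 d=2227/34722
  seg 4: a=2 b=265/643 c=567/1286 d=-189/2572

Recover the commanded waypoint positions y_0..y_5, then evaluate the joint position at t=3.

y_0=2 y_1=-1 y_2=2 y_3=3 y_4=2 y_5=4
S(3) = 763/5144

y_0 = S_0(0) = a_0 = 2
y_1 = S_1(0) = a_1 = -1
y_2 = S_2(0) = a_2 = 2
y_3 = S_3(0) = a_3 = 3
y_4 = S_4(0) = a_4 = 2
y_5 = S_4(2) = 4
t_q=3 is in segment 1 (τ=1); S_1(τ)=763/5144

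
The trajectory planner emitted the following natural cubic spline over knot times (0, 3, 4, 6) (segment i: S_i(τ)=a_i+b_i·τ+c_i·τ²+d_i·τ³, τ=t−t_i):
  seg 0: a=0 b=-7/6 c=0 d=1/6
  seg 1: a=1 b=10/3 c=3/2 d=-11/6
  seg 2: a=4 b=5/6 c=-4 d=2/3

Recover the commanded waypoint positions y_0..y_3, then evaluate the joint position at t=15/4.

y_0=0 y_1=1 y_2=4 y_3=-5
S(15/4) = 457/128

y_0 = S_0(0) = a_0 = 0
y_1 = S_1(0) = a_1 = 1
y_2 = S_2(0) = a_2 = 4
y_3 = S_2(2) = -5
t_q=15/4 is in segment 1 (τ=3/4); S_1(τ)=457/128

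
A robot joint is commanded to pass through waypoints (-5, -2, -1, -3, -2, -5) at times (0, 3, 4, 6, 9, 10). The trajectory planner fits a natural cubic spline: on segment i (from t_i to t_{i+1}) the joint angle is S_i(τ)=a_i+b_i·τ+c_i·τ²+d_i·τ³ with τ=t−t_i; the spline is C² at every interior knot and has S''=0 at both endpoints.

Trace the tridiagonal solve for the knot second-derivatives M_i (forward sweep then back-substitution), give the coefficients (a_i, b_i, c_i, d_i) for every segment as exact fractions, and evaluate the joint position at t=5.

  seg 0: a=-5 b=2531/3081 c=0 d=550/27729
  seg 1: a=-2 b=4181/3081 c=550/3081 d=-550/1027
  seg 2: a=-1 b=331/3081 c=-4400/3081 d=449/1027
  seg 3: a=-3 b=-85/237 c=3682/3081 d=-8914/27729
  seg 4: a=-2 b=-5755/3081 c=-1744/1027 d=1744/3081
S(5) = -5803/3081

Δ: Δ0=1, Δ1=1, Δ2=-1, Δ3=1/3, Δ4=-3
row 1: diag=8, rhs=0; c'=1/8, d'=0
row 2: denom=6−1·1/8=47/8; d'=(-12−1·0)/(47/8)=-96/47
row 3: denom=10−2·16/47=438/47; d'=(8−2·-96/47)/(438/47)=284/219
row 4: denom=8−3·47/146=1027/146; d'=(-20−3·284/219)/(1027/146)=-3488/1027
back: M4=-3488/1027
back: M3=284/219−47/146·-3488/1027=7364/3081
back: M2=-96/47−16/47·7364/3081=-8800/3081
back: M1=0−1/8·-8800/3081=1100/3081
M: M0=0, M1=1100/3081, M2=-8800/3081, M3=7364/3081, M4=-3488/1027, M5=0
seg 0: a=-5, c=M0/2=0, d=(M1−M0)/(6·3)=550/27729, b=Δ0−h0·(2M0+M1)/6=2531/3081
seg 1: a=-2, c=M1/2=550/3081, d=(M2−M1)/(6·1)=-550/1027, b=Δ1−h1·(2M1+M2)/6=4181/3081
seg 2: a=-1, c=M2/2=-4400/3081, d=(M3−M2)/(6·2)=449/1027, b=Δ2−h2·(2M2+M3)/6=331/3081
seg 3: a=-3, c=M3/2=3682/3081, d=(M4−M3)/(6·3)=-8914/27729, b=Δ3−h3·(2M3+M4)/6=-85/237
seg 4: a=-2, c=M4/2=-1744/1027, d=(M5−M4)/(6·1)=1744/3081, b=Δ4−h4·(2M4+M5)/6=-5755/3081
t_q=5 → seg 2, τ=1; S=-1+331/3081·τ+-4400/3081·τ²+449/1027·τ³=-5803/3081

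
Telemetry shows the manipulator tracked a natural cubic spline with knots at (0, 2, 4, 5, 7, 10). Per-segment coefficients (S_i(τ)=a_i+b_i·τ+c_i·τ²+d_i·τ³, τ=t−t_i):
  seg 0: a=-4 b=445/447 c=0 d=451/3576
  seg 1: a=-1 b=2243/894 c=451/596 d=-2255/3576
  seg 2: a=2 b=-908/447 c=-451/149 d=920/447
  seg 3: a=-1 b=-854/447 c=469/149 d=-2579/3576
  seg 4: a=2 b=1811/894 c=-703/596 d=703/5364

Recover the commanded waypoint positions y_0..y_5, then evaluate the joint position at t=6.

y_0 = S_0(0) = a_0 = -4
y_1 = S_1(0) = a_1 = -1
y_2 = S_2(0) = a_2 = 2
y_3 = S_3(0) = a_3 = -1
y_4 = S_4(0) = a_4 = 2
y_5 = S_4(3) = 1
t_q=6 is in segment 3 (τ=1); S_3(τ)=-577/1192

y_0=-4 y_1=-1 y_2=2 y_3=-1 y_4=2 y_5=1
S(6) = -577/1192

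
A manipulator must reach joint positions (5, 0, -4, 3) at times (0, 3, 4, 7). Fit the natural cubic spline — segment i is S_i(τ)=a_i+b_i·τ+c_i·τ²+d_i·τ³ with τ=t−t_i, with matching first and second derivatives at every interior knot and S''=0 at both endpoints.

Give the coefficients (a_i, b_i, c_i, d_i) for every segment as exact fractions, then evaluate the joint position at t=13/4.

Δ: Δ0=-5/3, Δ1=-4, Δ2=7/3
row 1: diag=8, rhs=-14; c'=1/8, d'=-7/4
row 2: denom=8−1·1/8=63/8; d'=(38−1·-7/4)/(63/8)=106/21
back: M2=106/21
back: M1=-7/4−1/8·106/21=-50/21
M: M0=0, M1=-50/21, M2=106/21, M3=0
seg 0: a=5, c=M0/2=0, d=(M1−M0)/(6·3)=-25/189, b=Δ0−h0·(2M0+M1)/6=-10/21
seg 1: a=0, c=M1/2=-25/21, d=(M2−M1)/(6·1)=26/21, b=Δ1−h1·(2M1+M2)/6=-85/21
seg 2: a=-4, c=M2/2=53/21, d=(M3−M2)/(6·3)=-53/189, b=Δ2−h2·(2M2+M3)/6=-19/7
t_q=13/4 → seg 1, τ=1/4; S=0+-85/21·τ+-25/21·τ²+26/21·τ³=-239/224

  seg 0: a=5 b=-10/21 c=0 d=-25/189
  seg 1: a=0 b=-85/21 c=-25/21 d=26/21
  seg 2: a=-4 b=-19/7 c=53/21 d=-53/189
S(13/4) = -239/224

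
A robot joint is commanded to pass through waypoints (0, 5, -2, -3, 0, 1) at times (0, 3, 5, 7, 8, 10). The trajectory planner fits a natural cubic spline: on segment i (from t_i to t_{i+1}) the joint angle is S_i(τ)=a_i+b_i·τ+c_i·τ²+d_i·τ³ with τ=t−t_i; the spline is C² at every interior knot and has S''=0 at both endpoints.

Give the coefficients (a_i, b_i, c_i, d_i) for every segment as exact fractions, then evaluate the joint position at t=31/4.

  seg 0: a=0 b=6262/1815 c=0 d=-1079/5445
  seg 1: a=5 b=-3449/1815 c=-1079/605 d=7141/14520
  seg 2: a=-2 b=-11371/3630 c=565/484 d=1081/14520
  seg 3: a=-3 b=401/165 c=1953/1210 d=-3791/3630
  seg 4: a=0 b=9167/3630 c=-919/605 d=919/3630
S(31/4) = -54979/77440

Δ: Δ0=5/3, Δ1=-7/2, Δ2=-1/2, Δ3=3, Δ4=1/2
row 1: diag=10, rhs=-31; c'=1/5, d'=-31/10
row 2: denom=8−2·1/5=38/5; d'=(18−2·-31/10)/(38/5)=121/38
row 3: denom=6−2·5/19=104/19; d'=(21−2·121/38)/(104/19)=139/52
row 4: denom=6−1·19/104=605/104; d'=(-15−1·139/52)/(605/104)=-1838/605
back: M4=-1838/605
back: M3=139/52−19/104·-1838/605=1953/605
back: M2=121/38−5/19·1953/605=565/242
back: M1=-31/10−1/5·565/242=-2158/605
M: M0=0, M1=-2158/605, M2=565/242, M3=1953/605, M4=-1838/605, M5=0
seg 0: a=0, c=M0/2=0, d=(M1−M0)/(6·3)=-1079/5445, b=Δ0−h0·(2M0+M1)/6=6262/1815
seg 1: a=5, c=M1/2=-1079/605, d=(M2−M1)/(6·2)=7141/14520, b=Δ1−h1·(2M1+M2)/6=-3449/1815
seg 2: a=-2, c=M2/2=565/484, d=(M3−M2)/(6·2)=1081/14520, b=Δ2−h2·(2M2+M3)/6=-11371/3630
seg 3: a=-3, c=M3/2=1953/1210, d=(M4−M3)/(6·1)=-3791/3630, b=Δ3−h3·(2M3+M4)/6=401/165
seg 4: a=0, c=M4/2=-919/605, d=(M5−M4)/(6·2)=919/3630, b=Δ4−h4·(2M4+M5)/6=9167/3630
t_q=31/4 → seg 3, τ=3/4; S=-3+401/165·τ+1953/1210·τ²+-3791/3630·τ³=-54979/77440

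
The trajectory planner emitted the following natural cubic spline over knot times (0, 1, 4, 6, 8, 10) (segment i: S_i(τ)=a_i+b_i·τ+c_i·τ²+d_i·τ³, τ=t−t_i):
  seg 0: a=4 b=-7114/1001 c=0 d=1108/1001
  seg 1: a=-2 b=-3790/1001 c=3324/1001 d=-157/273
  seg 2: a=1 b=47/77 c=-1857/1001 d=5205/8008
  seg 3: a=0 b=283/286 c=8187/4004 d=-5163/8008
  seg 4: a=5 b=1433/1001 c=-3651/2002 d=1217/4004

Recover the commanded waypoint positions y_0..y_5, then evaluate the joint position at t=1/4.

y_0 = S_0(0) = a_0 = 4
y_1 = S_1(0) = a_1 = -2
y_2 = S_2(0) = a_2 = 1
y_3 = S_3(0) = a_3 = 0
y_4 = S_4(0) = a_4 = 5
y_5 = S_4(2) = 3
t_q=1/4 is in segment 0 (τ=1/4); S_0(τ)=35885/16016

y_0=4 y_1=-2 y_2=1 y_3=0 y_4=5 y_5=3
S(1/4) = 35885/16016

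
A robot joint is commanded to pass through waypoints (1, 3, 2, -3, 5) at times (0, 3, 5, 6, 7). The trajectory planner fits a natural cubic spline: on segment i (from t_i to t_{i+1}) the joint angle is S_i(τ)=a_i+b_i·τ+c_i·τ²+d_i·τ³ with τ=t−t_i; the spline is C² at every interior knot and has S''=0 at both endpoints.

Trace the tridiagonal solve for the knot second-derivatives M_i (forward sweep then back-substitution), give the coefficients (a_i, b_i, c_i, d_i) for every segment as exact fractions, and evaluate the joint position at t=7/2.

Δ: Δ0=2/3, Δ1=-1/2, Δ2=-5, Δ3=8
row 1: diag=10, rhs=-7; c'=1/5, d'=-7/10
row 2: denom=6−2·1/5=28/5; d'=(-27−2·-7/10)/(28/5)=-32/7
row 3: denom=4−1·5/28=107/28; d'=(78−1·-32/7)/(107/28)=2312/107
back: M3=2312/107
back: M2=-32/7−5/28·2312/107=-902/107
back: M1=-7/10−1/5·-902/107=211/214
M: M0=0, M1=211/214, M2=-902/107, M3=2312/107, M4=0
seg 0: a=1, c=M0/2=0, d=(M1−M0)/(6·3)=211/3852, b=Δ0−h0·(2M0+M1)/6=223/1284
seg 1: a=3, c=M1/2=211/428, d=(M2−M1)/(6·2)=-2015/2568, b=Δ1−h1·(2M1+M2)/6=1061/642
seg 2: a=2, c=M2/2=-451/107, d=(M3−M2)/(6·1)=1607/321, b=Δ2−h2·(2M2+M3)/6=-1859/321
seg 3: a=-3, c=M3/2=1156/107, d=(M4−M3)/(6·1)=-1156/321, b=Δ3−h3·(2M3+M4)/6=256/321
t_q=7/2 → seg 1, τ=1/2; S=3+1061/642·τ+211/428·τ²+-2015/2568·τ³=26375/6848

  seg 0: a=1 b=223/1284 c=0 d=211/3852
  seg 1: a=3 b=1061/642 c=211/428 d=-2015/2568
  seg 2: a=2 b=-1859/321 c=-451/107 d=1607/321
  seg 3: a=-3 b=256/321 c=1156/107 d=-1156/321
S(7/2) = 26375/6848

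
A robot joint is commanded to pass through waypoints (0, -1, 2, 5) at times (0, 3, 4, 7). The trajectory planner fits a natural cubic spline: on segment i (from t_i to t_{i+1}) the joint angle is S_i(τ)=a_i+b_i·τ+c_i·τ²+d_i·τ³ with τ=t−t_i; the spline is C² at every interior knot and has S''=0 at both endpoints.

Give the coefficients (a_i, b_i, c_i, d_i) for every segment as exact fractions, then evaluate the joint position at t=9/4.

  seg 0: a=0 b=-107/63 c=0 d=86/567
  seg 1: a=-1 b=151/63 c=86/63 d=-16/21
  seg 2: a=2 b=179/63 c=-58/63 d=58/567
S(9/4) = -67/32

Δ: Δ0=-1/3, Δ1=3, Δ2=1
row 1: diag=8, rhs=20; c'=1/8, d'=5/2
row 2: denom=8−1·1/8=63/8; d'=(-12−1·5/2)/(63/8)=-116/63
back: M2=-116/63
back: M1=5/2−1/8·-116/63=172/63
M: M0=0, M1=172/63, M2=-116/63, M3=0
seg 0: a=0, c=M0/2=0, d=(M1−M0)/(6·3)=86/567, b=Δ0−h0·(2M0+M1)/6=-107/63
seg 1: a=-1, c=M1/2=86/63, d=(M2−M1)/(6·1)=-16/21, b=Δ1−h1·(2M1+M2)/6=151/63
seg 2: a=2, c=M2/2=-58/63, d=(M3−M2)/(6·3)=58/567, b=Δ2−h2·(2M2+M3)/6=179/63
t_q=9/4 → seg 0, τ=9/4; S=0+-107/63·τ+0·τ²+86/567·τ³=-67/32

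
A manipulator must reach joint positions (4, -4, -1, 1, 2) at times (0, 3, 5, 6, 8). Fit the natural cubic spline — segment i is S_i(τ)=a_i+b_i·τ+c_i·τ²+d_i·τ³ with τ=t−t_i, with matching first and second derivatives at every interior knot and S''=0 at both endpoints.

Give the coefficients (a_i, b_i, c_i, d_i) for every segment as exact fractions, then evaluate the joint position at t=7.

Δ: Δ0=-8/3, Δ1=3/2, Δ2=2, Δ3=1/2
row 1: diag=10, rhs=25; c'=1/5, d'=5/2
row 2: denom=6−2·1/5=28/5; d'=(3−2·5/2)/(28/5)=-5/14
row 3: denom=6−1·5/28=163/28; d'=(-9−1·-5/14)/(163/28)=-242/163
back: M3=-242/163
back: M2=-5/14−5/28·-242/163=-15/163
back: M1=5/2−1/5·-15/163=821/326
M: M0=0, M1=821/326, M2=-15/163, M3=-242/163, M4=0
seg 0: a=4, c=M0/2=0, d=(M1−M0)/(6·3)=821/5868, b=Δ0−h0·(2M0+M1)/6=-7679/1956
seg 1: a=-4, c=M1/2=821/652, d=(M2−M1)/(6·2)=-851/3912, b=Δ1−h1·(2M1+M2)/6=-145/978
seg 2: a=-1, c=M2/2=-15/326, d=(M3−M2)/(6·1)=-227/978, b=Δ2−h2·(2M2+M3)/6=1114/489
seg 3: a=1, c=M3/2=-121/163, d=(M4−M3)/(6·2)=121/978, b=Δ3−h3·(2M3+M4)/6=1457/978
t_q=7 → seg 3, τ=1; S=1+1457/978·τ+-121/163·τ²+121/978·τ³=305/163

  seg 0: a=4 b=-7679/1956 c=0 d=821/5868
  seg 1: a=-4 b=-145/978 c=821/652 d=-851/3912
  seg 2: a=-1 b=1114/489 c=-15/326 d=-227/978
  seg 3: a=1 b=1457/978 c=-121/163 d=121/978
S(7) = 305/163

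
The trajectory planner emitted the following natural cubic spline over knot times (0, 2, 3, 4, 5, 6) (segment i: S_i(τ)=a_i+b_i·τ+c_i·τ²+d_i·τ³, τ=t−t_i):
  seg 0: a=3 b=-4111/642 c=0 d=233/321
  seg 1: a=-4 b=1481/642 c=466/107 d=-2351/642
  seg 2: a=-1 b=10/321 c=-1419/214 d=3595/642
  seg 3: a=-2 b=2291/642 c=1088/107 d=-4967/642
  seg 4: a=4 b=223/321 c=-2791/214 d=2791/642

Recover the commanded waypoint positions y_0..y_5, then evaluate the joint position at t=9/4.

y_0=3 y_1=-4 y_2=-1 y_3=-2 y_4=4 y_5=-4
S(9/4) = -43941/13696

y_0 = S_0(0) = a_0 = 3
y_1 = S_1(0) = a_1 = -4
y_2 = S_2(0) = a_2 = -1
y_3 = S_3(0) = a_3 = -2
y_4 = S_4(0) = a_4 = 4
y_5 = S_4(1) = -4
t_q=9/4 is in segment 1 (τ=1/4); S_1(τ)=-43941/13696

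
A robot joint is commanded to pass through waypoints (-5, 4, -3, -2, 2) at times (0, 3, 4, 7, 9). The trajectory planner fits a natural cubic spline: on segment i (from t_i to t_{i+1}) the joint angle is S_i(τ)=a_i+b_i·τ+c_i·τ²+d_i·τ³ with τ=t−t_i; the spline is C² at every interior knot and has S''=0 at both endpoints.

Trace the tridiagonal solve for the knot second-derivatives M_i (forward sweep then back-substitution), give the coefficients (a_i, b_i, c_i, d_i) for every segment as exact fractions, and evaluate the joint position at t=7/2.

Δ: Δ0=3, Δ1=-7, Δ2=1/3, Δ3=2
row 1: diag=8, rhs=-60; c'=1/8, d'=-15/2
row 2: denom=8−1·1/8=63/8; d'=(44−1·-15/2)/(63/8)=412/63
row 3: denom=10−3·8/21=62/7; d'=(10−3·412/63)/(62/7)=-101/93
back: M3=-101/93
back: M2=412/63−8/21·-101/93=1940/279
back: M1=-15/2−1/8·1940/279=-2335/279
M: M0=0, M1=-2335/279, M2=1940/279, M3=-101/93, M4=0
seg 0: a=-5, c=M0/2=0, d=(M1−M0)/(6·3)=-2335/5022, b=Δ0−h0·(2M0+M1)/6=4009/558
seg 1: a=4, c=M1/2=-2335/558, d=(M2−M1)/(6·1)=475/186, b=Δ1−h1·(2M1+M2)/6=-1498/279
seg 2: a=-3, c=M2/2=970/279, d=(M3−M2)/(6·3)=-2243/5022, b=Δ2−h2·(2M2+M3)/6=-3391/558
seg 3: a=-2, c=M3/2=-101/186, d=(M4−M3)/(6·2)=101/1116, b=Δ3−h3·(2M3+M4)/6=760/279
t_q=7/2 → seg 1, τ=1/2; S=4+-1498/279·τ+-2335/558·τ²+475/186·τ³=2627/4464

  seg 0: a=-5 b=4009/558 c=0 d=-2335/5022
  seg 1: a=4 b=-1498/279 c=-2335/558 d=475/186
  seg 2: a=-3 b=-3391/558 c=970/279 d=-2243/5022
  seg 3: a=-2 b=760/279 c=-101/186 d=101/1116
S(7/2) = 2627/4464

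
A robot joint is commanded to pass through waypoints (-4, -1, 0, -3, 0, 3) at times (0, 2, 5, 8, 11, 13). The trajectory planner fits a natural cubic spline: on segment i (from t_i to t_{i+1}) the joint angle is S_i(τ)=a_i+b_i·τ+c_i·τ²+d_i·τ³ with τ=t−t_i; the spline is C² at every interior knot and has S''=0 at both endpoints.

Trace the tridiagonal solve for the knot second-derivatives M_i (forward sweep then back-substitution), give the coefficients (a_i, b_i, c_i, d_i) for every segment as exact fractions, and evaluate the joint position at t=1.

Δ: Δ0=3/2, Δ1=1/3, Δ2=-1, Δ3=1, Δ4=3/2
row 1: diag=10, rhs=-7; c'=3/10, d'=-7/10
row 2: denom=12−3·3/10=111/10; d'=(-8−3·-7/10)/(111/10)=-59/111
row 3: denom=12−3·10/37=414/37; d'=(12−3·-59/111)/(414/37)=503/414
row 4: denom=10−3·37/138=423/46; d'=(3−3·503/414)/(423/46)=-89/1269
back: M4=-89/1269
back: M3=503/414−37/138·-89/1269=4697/3807
back: M2=-59/111−10/37·4697/3807=-3293/3807
back: M1=-7/10−3/10·-3293/3807=-559/1269
M: M0=0, M1=-559/1269, M2=-3293/3807, M3=4697/3807, M4=-89/1269, M5=0
seg 0: a=-4, c=M0/2=0, d=(M1−M0)/(6·2)=-559/15228, b=Δ0−h0·(2M0+M1)/6=12539/7614
seg 1: a=-1, c=M1/2=-559/2538, d=(M2−M1)/(6·3)=-808/34263, b=Δ1−h1·(2M1+M2)/6=9185/7614
seg 2: a=0, c=M2/2=-3293/7614, d=(M3−M2)/(6·3)=85/729, b=Δ2−h2·(2M2+M3)/6=-5725/7614
seg 3: a=-3, c=M3/2=4697/7614, d=(M4−M3)/(6·3)=-2482/34263, b=Δ3−h3·(2M3+M4)/6=-1513/7614
seg 4: a=0, c=M4/2=-89/2538, d=(M5−M4)/(6·2)=89/15228, b=Δ4−h4·(2M4+M5)/6=11777/7614
t_q=1 → seg 0, τ=1; S=-4+12539/7614·τ+0·τ²+-559/15228·τ³=-12131/5076

  seg 0: a=-4 b=12539/7614 c=0 d=-559/15228
  seg 1: a=-1 b=9185/7614 c=-559/2538 d=-808/34263
  seg 2: a=0 b=-5725/7614 c=-3293/7614 d=85/729
  seg 3: a=-3 b=-1513/7614 c=4697/7614 d=-2482/34263
  seg 4: a=0 b=11777/7614 c=-89/2538 d=89/15228
S(1) = -12131/5076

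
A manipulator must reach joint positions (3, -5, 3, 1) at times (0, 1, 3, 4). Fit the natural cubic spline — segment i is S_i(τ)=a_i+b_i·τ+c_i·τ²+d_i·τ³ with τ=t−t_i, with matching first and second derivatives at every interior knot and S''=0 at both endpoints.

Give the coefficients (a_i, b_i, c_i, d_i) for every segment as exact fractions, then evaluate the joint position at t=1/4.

Δ: Δ0=-8, Δ1=4, Δ2=-2
row 1: diag=6, rhs=72; c'=1/3, d'=12
row 2: denom=6−2·1/3=16/3; d'=(-36−2·12)/(16/3)=-45/4
back: M2=-45/4
back: M1=12−1/3·-45/4=63/4
M: M0=0, M1=63/4, M2=-45/4, M3=0
seg 0: a=3, c=M0/2=0, d=(M1−M0)/(6·1)=21/8, b=Δ0−h0·(2M0+M1)/6=-85/8
seg 1: a=-5, c=M1/2=63/8, d=(M2−M1)/(6·2)=-9/4, b=Δ1−h1·(2M1+M2)/6=-11/4
seg 2: a=3, c=M2/2=-45/8, d=(M3−M2)/(6·1)=15/8, b=Δ2−h2·(2M2+M3)/6=7/4
t_q=1/4 → seg 0, τ=1/4; S=3+-85/8·τ+0·τ²+21/8·τ³=197/512

  seg 0: a=3 b=-85/8 c=0 d=21/8
  seg 1: a=-5 b=-11/4 c=63/8 d=-9/4
  seg 2: a=3 b=7/4 c=-45/8 d=15/8
S(1/4) = 197/512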